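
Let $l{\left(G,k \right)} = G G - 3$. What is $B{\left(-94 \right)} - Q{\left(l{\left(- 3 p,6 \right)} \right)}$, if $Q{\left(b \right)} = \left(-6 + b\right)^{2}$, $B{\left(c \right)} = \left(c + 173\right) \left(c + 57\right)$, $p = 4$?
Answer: $-21148$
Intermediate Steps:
$B{\left(c \right)} = \left(57 + c\right) \left(173 + c\right)$ ($B{\left(c \right)} = \left(173 + c\right) \left(57 + c\right) = \left(57 + c\right) \left(173 + c\right)$)
$l{\left(G,k \right)} = -3 + G^{2}$ ($l{\left(G,k \right)} = G^{2} - 3 = -3 + G^{2}$)
$B{\left(-94 \right)} - Q{\left(l{\left(- 3 p,6 \right)} \right)} = \left(9861 + \left(-94\right)^{2} + 230 \left(-94\right)\right) - \left(-6 - \left(3 - \left(\left(-3\right) 4\right)^{2}\right)\right)^{2} = \left(9861 + 8836 - 21620\right) - \left(-6 - \left(3 - \left(-12\right)^{2}\right)\right)^{2} = -2923 - \left(-6 + \left(-3 + 144\right)\right)^{2} = -2923 - \left(-6 + 141\right)^{2} = -2923 - 135^{2} = -2923 - 18225 = -21148$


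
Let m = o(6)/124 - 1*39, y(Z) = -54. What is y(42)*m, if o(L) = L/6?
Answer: 130545/62 ≈ 2105.6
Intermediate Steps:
o(L) = L/6 (o(L) = L*(1/6) = L/6)
m = -4835/124 (m = ((1/6)*6)/124 - 1*39 = 1*(1/124) - 39 = 1/124 - 39 = -4835/124 ≈ -38.992)
y(42)*m = -54*(-4835/124) = 130545/62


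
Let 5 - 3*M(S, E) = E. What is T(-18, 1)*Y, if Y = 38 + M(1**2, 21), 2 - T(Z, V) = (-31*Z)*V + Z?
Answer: -52724/3 ≈ -17575.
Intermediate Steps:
T(Z, V) = 2 - Z + 31*V*Z (T(Z, V) = 2 - ((-31*Z)*V + Z) = 2 - (-31*V*Z + Z) = 2 - (Z - 31*V*Z) = 2 + (-Z + 31*V*Z) = 2 - Z + 31*V*Z)
M(S, E) = 5/3 - E/3
Y = 98/3 (Y = 38 + (5/3 - 1/3*21) = 38 + (5/3 - 7) = 38 - 16/3 = 98/3 ≈ 32.667)
T(-18, 1)*Y = (2 - 1*(-18) + 31*1*(-18))*(98/3) = (2 + 18 - 558)*(98/3) = -538*98/3 = -52724/3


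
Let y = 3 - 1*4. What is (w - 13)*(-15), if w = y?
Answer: 210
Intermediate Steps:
y = -1 (y = 3 - 4 = -1)
w = -1
(w - 13)*(-15) = (-1 - 13)*(-15) = -14*(-15) = 210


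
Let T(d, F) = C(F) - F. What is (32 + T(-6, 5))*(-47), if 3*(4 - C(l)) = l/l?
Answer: -4324/3 ≈ -1441.3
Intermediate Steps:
C(l) = 11/3 (C(l) = 4 - l/(3*l) = 4 - 1/3*1 = 4 - 1/3 = 11/3)
T(d, F) = 11/3 - F
(32 + T(-6, 5))*(-47) = (32 + (11/3 - 1*5))*(-47) = (32 + (11/3 - 5))*(-47) = (32 - 4/3)*(-47) = (92/3)*(-47) = -4324/3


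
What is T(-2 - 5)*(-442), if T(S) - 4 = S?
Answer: 1326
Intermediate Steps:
T(S) = 4 + S
T(-2 - 5)*(-442) = (4 + (-2 - 5))*(-442) = (4 - 7)*(-442) = -3*(-442) = 1326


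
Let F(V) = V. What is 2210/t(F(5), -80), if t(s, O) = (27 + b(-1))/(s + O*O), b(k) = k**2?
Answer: 1011075/2 ≈ 5.0554e+5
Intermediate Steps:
t(s, O) = 28/(s + O**2) (t(s, O) = (27 + (-1)**2)/(s + O*O) = (27 + 1)/(s + O**2) = 28/(s + O**2))
2210/t(F(5), -80) = 2210/((28/(5 + (-80)**2))) = 2210/((28/(5 + 6400))) = 2210/((28/6405)) = 2210/((28*(1/6405))) = 2210/(4/915) = 2210*(915/4) = 1011075/2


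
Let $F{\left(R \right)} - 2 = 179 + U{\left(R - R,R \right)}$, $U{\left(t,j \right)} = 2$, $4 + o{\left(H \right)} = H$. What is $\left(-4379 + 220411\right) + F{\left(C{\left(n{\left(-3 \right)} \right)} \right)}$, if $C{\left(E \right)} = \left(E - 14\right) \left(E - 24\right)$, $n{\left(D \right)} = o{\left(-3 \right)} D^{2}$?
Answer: $216215$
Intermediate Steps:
$o{\left(H \right)} = -4 + H$
$n{\left(D \right)} = - 7 D^{2}$ ($n{\left(D \right)} = \left(-4 - 3\right) D^{2} = - 7 D^{2}$)
$C{\left(E \right)} = \left(-24 + E\right) \left(-14 + E\right)$ ($C{\left(E \right)} = \left(-14 + E\right) \left(-24 + E\right) = \left(-24 + E\right) \left(-14 + E\right)$)
$F{\left(R \right)} = 183$ ($F{\left(R \right)} = 2 + \left(179 + 2\right) = 2 + 181 = 183$)
$\left(-4379 + 220411\right) + F{\left(C{\left(n{\left(-3 \right)} \right)} \right)} = \left(-4379 + 220411\right) + 183 = 216032 + 183 = 216215$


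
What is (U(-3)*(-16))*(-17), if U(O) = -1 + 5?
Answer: 1088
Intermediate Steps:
U(O) = 4
(U(-3)*(-16))*(-17) = (4*(-16))*(-17) = -64*(-17) = 1088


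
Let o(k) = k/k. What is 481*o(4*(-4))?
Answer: 481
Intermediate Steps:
o(k) = 1
481*o(4*(-4)) = 481*1 = 481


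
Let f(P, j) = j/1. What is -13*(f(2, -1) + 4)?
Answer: -39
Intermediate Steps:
f(P, j) = j (f(P, j) = j*1 = j)
-13*(f(2, -1) + 4) = -13*(-1 + 4) = -13*3 = -39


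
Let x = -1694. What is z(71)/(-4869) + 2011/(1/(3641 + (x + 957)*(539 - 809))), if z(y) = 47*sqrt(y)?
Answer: 407490941 - 47*sqrt(71)/4869 ≈ 4.0749e+8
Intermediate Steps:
z(71)/(-4869) + 2011/(1/(3641 + (x + 957)*(539 - 809))) = (47*sqrt(71))/(-4869) + 2011/(1/(3641 + (-1694 + 957)*(539 - 809))) = (47*sqrt(71))*(-1/4869) + 2011/(1/(3641 - 737*(-270))) = -47*sqrt(71)/4869 + 2011/(1/(3641 + 198990)) = -47*sqrt(71)/4869 + 2011/(1/202631) = -47*sqrt(71)/4869 + 2011*202631 = -47*sqrt(71)/4869 + 407490941 = 407490941 - 47*sqrt(71)/4869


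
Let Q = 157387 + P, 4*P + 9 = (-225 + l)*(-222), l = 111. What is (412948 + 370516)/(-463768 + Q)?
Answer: -3133856/1200225 ≈ -2.6111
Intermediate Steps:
P = 25299/4 (P = -9/4 + ((-225 + 111)*(-222))/4 = -9/4 + (-114*(-222))/4 = -9/4 + (¼)*25308 = -9/4 + 6327 = 25299/4 ≈ 6324.8)
Q = 654847/4 (Q = 157387 + 25299/4 = 654847/4 ≈ 1.6371e+5)
(412948 + 370516)/(-463768 + Q) = (412948 + 370516)/(-463768 + 654847/4) = 783464/(-1200225/4) = 783464*(-4/1200225) = -3133856/1200225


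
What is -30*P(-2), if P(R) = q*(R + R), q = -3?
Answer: -360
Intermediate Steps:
P(R) = -6*R (P(R) = -3*(R + R) = -6*R)
-30*P(-2) = -(-180)*(-2) = -30*12 = -360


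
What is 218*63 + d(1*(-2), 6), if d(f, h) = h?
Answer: 13740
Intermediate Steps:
218*63 + d(1*(-2), 6) = 218*63 + 6 = 13734 + 6 = 13740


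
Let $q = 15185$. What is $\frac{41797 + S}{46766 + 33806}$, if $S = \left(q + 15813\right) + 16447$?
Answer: $\frac{44621}{40286} \approx 1.1076$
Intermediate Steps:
$S = 47445$ ($S = \left(15185 + 15813\right) + 16447 = 30998 + 16447 = 47445$)
$\frac{41797 + S}{46766 + 33806} = \frac{41797 + 47445}{46766 + 33806} = \frac{89242}{80572} = 89242 \cdot \frac{1}{80572} = \frac{44621}{40286}$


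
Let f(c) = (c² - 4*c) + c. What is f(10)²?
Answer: 4900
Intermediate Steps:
f(c) = c² - 3*c
f(10)² = (10*(-3 + 10))² = (10*7)² = 70² = 4900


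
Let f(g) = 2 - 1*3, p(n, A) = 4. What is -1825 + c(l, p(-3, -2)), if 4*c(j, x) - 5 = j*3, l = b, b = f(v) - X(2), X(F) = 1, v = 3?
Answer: -7301/4 ≈ -1825.3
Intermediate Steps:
f(g) = -1 (f(g) = 2 - 3 = -1)
b = -2 (b = -1 - 1*1 = -1 - 1 = -2)
l = -2
c(j, x) = 5/4 + 3*j/4 (c(j, x) = 5/4 + (j*3)/4 = 5/4 + (3*j)/4 = 5/4 + 3*j/4)
-1825 + c(l, p(-3, -2)) = -1825 + (5/4 + (3/4)*(-2)) = -1825 + (5/4 - 3/2) = -1825 - 1/4 = -7301/4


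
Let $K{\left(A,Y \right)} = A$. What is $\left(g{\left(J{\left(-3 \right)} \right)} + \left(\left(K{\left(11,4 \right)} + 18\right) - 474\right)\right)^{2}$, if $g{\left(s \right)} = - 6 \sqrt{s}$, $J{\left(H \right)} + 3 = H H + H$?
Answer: $198133 + 5340 \sqrt{3} \approx 2.0738 \cdot 10^{5}$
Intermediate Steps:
$J{\left(H \right)} = -3 + H + H^{2}$ ($J{\left(H \right)} = -3 + \left(H H + H\right) = -3 + \left(H^{2} + H\right) = -3 + \left(H + H^{2}\right) = -3 + H + H^{2}$)
$\left(g{\left(J{\left(-3 \right)} \right)} + \left(\left(K{\left(11,4 \right)} + 18\right) - 474\right)\right)^{2} = \left(- 6 \sqrt{-3 - 3 + \left(-3\right)^{2}} + \left(\left(11 + 18\right) - 474\right)\right)^{2} = \left(- 6 \sqrt{-3 - 3 + 9} + \left(29 - 474\right)\right)^{2} = \left(- 6 \sqrt{3} - 445\right)^{2} = \left(-445 - 6 \sqrt{3}\right)^{2}$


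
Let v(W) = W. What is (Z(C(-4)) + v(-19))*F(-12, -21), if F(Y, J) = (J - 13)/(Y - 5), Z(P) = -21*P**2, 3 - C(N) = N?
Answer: -2096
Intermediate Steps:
C(N) = 3 - N
F(Y, J) = (-13 + J)/(-5 + Y)
(Z(C(-4)) + v(-19))*F(-12, -21) = (-21*(3 - 1*(-4))**2 - 19)*((-13 - 21)/(-5 - 12)) = (-21*(3 + 4)**2 - 19)*(-34/(-17)) = (-21*7**2 - 19)*(-1/17*(-34)) = (-21*49 - 19)*2 = (-1029 - 19)*2 = -1048*2 = -2096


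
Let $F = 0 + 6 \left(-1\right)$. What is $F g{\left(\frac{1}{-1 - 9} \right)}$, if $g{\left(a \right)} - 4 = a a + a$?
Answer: $- \frac{1173}{50} \approx -23.46$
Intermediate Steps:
$g{\left(a \right)} = 4 + a + a^{2}$ ($g{\left(a \right)} = 4 + \left(a a + a\right) = 4 + \left(a^{2} + a\right) = 4 + \left(a + a^{2}\right) = 4 + a + a^{2}$)
$F = -6$ ($F = 0 - 6 = -6$)
$F g{\left(\frac{1}{-1 - 9} \right)} = - 6 \left(4 + \frac{1}{-1 - 9} + \left(\frac{1}{-1 - 9}\right)^{2}\right) = - 6 \left(4 + \frac{1}{-10} + \left(\frac{1}{-10}\right)^{2}\right) = - 6 \left(4 - \frac{1}{10} + \left(- \frac{1}{10}\right)^{2}\right) = - 6 \left(4 - \frac{1}{10} + \frac{1}{100}\right) = \left(-6\right) \frac{391}{100} = - \frac{1173}{50}$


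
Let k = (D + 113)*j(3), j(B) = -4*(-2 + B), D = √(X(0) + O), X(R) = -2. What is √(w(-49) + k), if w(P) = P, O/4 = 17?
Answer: √(-501 - 4*√66) ≈ 23.098*I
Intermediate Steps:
O = 68 (O = 4*17 = 68)
D = √66 (D = √(-2 + 68) = √66 ≈ 8.1240)
j(B) = 8 - 4*B
k = -452 - 4*√66 (k = (√66 + 113)*(8 - 4*3) = (113 + √66)*(8 - 12) = (113 + √66)*(-4) = -452 - 4*√66 ≈ -484.50)
√(w(-49) + k) = √(-49 + (-452 - 4*√66)) = √(-501 - 4*√66)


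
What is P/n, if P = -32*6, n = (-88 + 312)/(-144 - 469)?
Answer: 3678/7 ≈ 525.43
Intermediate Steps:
n = -224/613 (n = 224/(-613) = 224*(-1/613) = -224/613 ≈ -0.36542)
P = -192 (P = -16*12 = -192)
P/n = -192/(-224/613) = -192*(-613/224) = 3678/7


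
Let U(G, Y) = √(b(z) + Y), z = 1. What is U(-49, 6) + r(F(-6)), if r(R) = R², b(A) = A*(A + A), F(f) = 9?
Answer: 81 + 2*√2 ≈ 83.828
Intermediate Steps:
b(A) = 2*A² (b(A) = A*(2*A) = 2*A²)
U(G, Y) = √(2 + Y) (U(G, Y) = √(2*1² + Y) = √(2*1 + Y) = √(2 + Y))
U(-49, 6) + r(F(-6)) = √(2 + 6) + 9² = √8 + 81 = 2*√2 + 81 = 81 + 2*√2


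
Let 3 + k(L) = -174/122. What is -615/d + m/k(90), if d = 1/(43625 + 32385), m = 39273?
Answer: -4207952051/90 ≈ -4.6755e+7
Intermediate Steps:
k(L) = -270/61 (k(L) = -3 - 174/122 = -3 - 174*1/122 = -3 - 87/61 = -270/61)
d = 1/76010 ≈ 1.3156e-5
-615/d + m/k(90) = -615/1/76010 + 39273/(-270/61) = -615*76010 + 39273*(-61/270) = -46746150 - 798551/90 = -4207952051/90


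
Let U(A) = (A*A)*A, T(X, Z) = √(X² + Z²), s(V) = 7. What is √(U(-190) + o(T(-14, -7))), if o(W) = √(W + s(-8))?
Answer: √(-6859000 + √7*√(1 + √5)) ≈ 2619.0*I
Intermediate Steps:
o(W) = √(7 + W) (o(W) = √(W + 7) = √(7 + W))
U(A) = A³ (U(A) = A²*A = A³)
√(U(-190) + o(T(-14, -7))) = √((-190)³ + √(7 + √((-14)² + (-7)²))) = √(-6859000 + √(7 + √(196 + 49))) = √(-6859000 + √(7 + √245)) = √(-6859000 + √(7 + 7*√5))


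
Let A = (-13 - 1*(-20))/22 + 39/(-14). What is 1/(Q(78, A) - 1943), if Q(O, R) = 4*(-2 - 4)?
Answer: -1/1967 ≈ -0.00050839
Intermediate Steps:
A = -190/77 (A = (-13 + 20)*(1/22) + 39*(-1/14) = 7*(1/22) - 39/14 = 7/22 - 39/14 = -190/77 ≈ -2.4675)
Q(O, R) = -24 (Q(O, R) = 4*(-6) = -24)
1/(Q(78, A) - 1943) = 1/(-24 - 1943) = 1/(-1967) = -1/1967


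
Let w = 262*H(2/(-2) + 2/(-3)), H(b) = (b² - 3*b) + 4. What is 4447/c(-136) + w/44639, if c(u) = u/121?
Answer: -216173213345/54638136 ≈ -3956.5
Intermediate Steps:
H(b) = 4 + b² - 3*b
c(u) = u/121 (c(u) = u*(1/121) = u/121)
w = 27772/9 (w = 262*(4 + (2/(-2) + 2/(-3))² - 3*(2/(-2) + 2/(-3))) = 262*(4 + (2*(-½) + 2*(-⅓))² - 3*(2*(-½) + 2*(-⅓))) = 262*(4 + (-1 - ⅔)² - 3*(-1 - ⅔)) = 262*(4 + (-5/3)² - 3*(-5/3)) = 262*(4 + 25/9 + 5) = 262*(106/9) = 27772/9 ≈ 3085.8)
4447/c(-136) + w/44639 = 4447/(((1/121)*(-136))) + (27772/9)/44639 = 4447/(-136/121) + (27772/9)*(1/44639) = 4447*(-121/136) + 27772/401751 = -538087/136 + 27772/401751 = -216173213345/54638136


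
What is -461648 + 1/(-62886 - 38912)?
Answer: -46994843105/101798 ≈ -4.6165e+5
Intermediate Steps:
-461648 + 1/(-62886 - 38912) = -461648 + 1/(-101798) = -461648 - 1/101798 = -46994843105/101798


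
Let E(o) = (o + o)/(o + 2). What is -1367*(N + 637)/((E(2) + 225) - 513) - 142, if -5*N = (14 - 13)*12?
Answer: 4133721/1435 ≈ 2880.6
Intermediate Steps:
E(o) = 2*o/(2 + o) (E(o) = (2*o)/(2 + o) = 2*o/(2 + o))
N = -12/5 (N = -(14 - 13)*12/5 = -12/5 ≈ -2.4000)
-1367*(N + 637)/((E(2) + 225) - 513) - 142 = -1367*(-12/5 + 637)/((2*2/(2 + 2) + 225) - 513) - 142 = -4337491/(5*((2*2/4 + 225) - 513)) - 142 = -4337491/(5*((2*2*(¼) + 225) - 513)) - 142 = -4337491/(5*((1 + 225) - 513)) - 142 = -4337491/(5*(226 - 513)) - 142 = -4337491/(5*(-287)) - 142 = -4337491*(-1)/(5*287) - 142 = -1367*(-3173/1435) - 142 = 4337491/1435 - 142 = 4133721/1435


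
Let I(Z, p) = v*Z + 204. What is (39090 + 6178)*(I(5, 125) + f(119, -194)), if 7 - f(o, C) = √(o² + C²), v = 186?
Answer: 51650788 - 45268*√51797 ≈ 4.1348e+7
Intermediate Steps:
f(o, C) = 7 - √(C² + o²) (f(o, C) = 7 - √(o² + C²) = 7 - √(C² + o²))
I(Z, p) = 204 + 186*Z (I(Z, p) = 186*Z + 204 = 204 + 186*Z)
(39090 + 6178)*(I(5, 125) + f(119, -194)) = (39090 + 6178)*((204 + 186*5) + (7 - √((-194)² + 119²))) = 45268*((204 + 930) + (7 - √(37636 + 14161))) = 45268*(1134 + (7 - √51797)) = 45268*(1141 - √51797) = 51650788 - 45268*√51797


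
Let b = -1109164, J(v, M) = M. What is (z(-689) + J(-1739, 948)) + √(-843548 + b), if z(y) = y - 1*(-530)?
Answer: 789 + 6*I*√54242 ≈ 789.0 + 1397.4*I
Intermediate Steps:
z(y) = 530 + y (z(y) = y + 530 = 530 + y)
(z(-689) + J(-1739, 948)) + √(-843548 + b) = ((530 - 689) + 948) + √(-843548 - 1109164) = (-159 + 948) + √(-1952712) = 789 + 6*I*√54242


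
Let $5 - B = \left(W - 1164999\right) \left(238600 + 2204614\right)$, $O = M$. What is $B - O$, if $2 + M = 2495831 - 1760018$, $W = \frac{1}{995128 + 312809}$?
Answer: $\frac{3722834879828145046}{1307937} \approx 2.8463 \cdot 10^{12}$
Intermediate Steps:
$W = \frac{1}{1307937} \approx 7.6456 \cdot 10^{-7}$
$M = 735811$ ($M = -2 + \left(2495831 - 1760018\right) = -2 + 735813 = 735811$)
$O = 735811$
$B = \frac{3722835842222576953}{1307937}$ ($B = 5 - \left(\frac{1}{1307937} - 1164999\right) \left(238600 + 2204614\right) = 5 - \left(- \frac{1523745297062}{1307937}\right) 2443214 = 5 - - \frac{3722835842216037268}{1307937} = 5 + \frac{3722835842216037268}{1307937} = \frac{3722835842222576953}{1307937} \approx 2.8463 \cdot 10^{12}$)
$B - O = \frac{3722835842222576953}{1307937} - 735811 = \frac{3722834879828145046}{1307937}$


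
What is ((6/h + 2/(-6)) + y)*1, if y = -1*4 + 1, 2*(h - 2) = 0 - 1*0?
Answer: -⅓ ≈ -0.33333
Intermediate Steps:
h = 2 (h = 2 + (0 - 1*0)/2 = 2 + (0 + 0)/2 = 2 + (½)*0 = 2 + 0 = 2)
y = -3 (y = -4 + 1 = -3)
((6/h + 2/(-6)) + y)*1 = ((6/2 + 2/(-6)) - 3)*1 = ((6*(½) + 2*(-⅙)) - 3)*1 = ((3 - ⅓) - 3)*1 = (8/3 - 3)*1 = -⅓*1 = -⅓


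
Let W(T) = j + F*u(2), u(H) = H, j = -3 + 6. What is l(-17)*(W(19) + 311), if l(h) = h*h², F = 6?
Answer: -1601638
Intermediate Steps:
j = 3
l(h) = h³
W(T) = 15 (W(T) = 3 + 6*2 = 3 + 12 = 15)
l(-17)*(W(19) + 311) = (-17)³*(15 + 311) = -4913*326 = -1601638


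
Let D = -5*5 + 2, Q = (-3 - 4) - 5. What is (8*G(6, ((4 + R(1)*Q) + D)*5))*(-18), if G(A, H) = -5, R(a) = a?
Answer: 720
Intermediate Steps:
Q = -12 (Q = -7 - 5 = -12)
D = -23 (D = -25 + 2 = -23)
(8*G(6, ((4 + R(1)*Q) + D)*5))*(-18) = (8*(-5))*(-18) = -40*(-18) = 720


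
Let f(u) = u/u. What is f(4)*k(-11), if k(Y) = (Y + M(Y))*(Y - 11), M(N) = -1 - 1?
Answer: 286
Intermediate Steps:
f(u) = 1
M(N) = -2
k(Y) = (-11 + Y)*(-2 + Y) (k(Y) = (Y - 2)*(Y - 11) = (-2 + Y)*(-11 + Y) = (-11 + Y)*(-2 + Y))
f(4)*k(-11) = 1*(22 + (-11)² - 13*(-11)) = 1*(22 + 121 + 143) = 1*286 = 286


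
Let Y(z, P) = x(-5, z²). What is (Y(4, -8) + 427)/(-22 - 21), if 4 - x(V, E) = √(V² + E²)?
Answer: -431/43 + √281/43 ≈ -9.6334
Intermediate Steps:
x(V, E) = 4 - √(E² + V²) (x(V, E) = 4 - √(V² + E²) = 4 - √(E² + V²))
Y(z, P) = 4 - √(25 + z⁴) (Y(z, P) = 4 - √((z²)² + (-5)²) = 4 - √(z⁴ + 25) = 4 - √(25 + z⁴))
(Y(4, -8) + 427)/(-22 - 21) = ((4 - √(25 + 4⁴)) + 427)/(-22 - 21) = ((4 - √(25 + 256)) + 427)/(-43) = ((4 - √281) + 427)*(-1/43) = (431 - √281)*(-1/43) = -431/43 + √281/43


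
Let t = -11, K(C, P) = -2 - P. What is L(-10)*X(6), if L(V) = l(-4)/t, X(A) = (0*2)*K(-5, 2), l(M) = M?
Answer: 0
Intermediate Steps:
X(A) = 0 (X(A) = (0*2)*(-2 - 1*2) = 0*(-2 - 2) = 0*(-4) = 0)
L(V) = 4/11 (L(V) = -4/(-11) = -4*(-1/11) = 4/11)
L(-10)*X(6) = (4/11)*0 = 0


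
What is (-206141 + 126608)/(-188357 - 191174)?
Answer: 79533/379531 ≈ 0.20956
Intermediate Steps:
(-206141 + 126608)/(-188357 - 191174) = -79533/(-379531) = -79533*(-1/379531) = 79533/379531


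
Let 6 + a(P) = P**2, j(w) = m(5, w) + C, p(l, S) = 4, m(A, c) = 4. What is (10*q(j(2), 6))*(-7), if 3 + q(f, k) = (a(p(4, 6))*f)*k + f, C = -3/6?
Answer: -14735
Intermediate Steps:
C = -1/2 (C = -3*1/6 = -1/2 ≈ -0.50000)
j(w) = 7/2 (j(w) = 4 - 1/2 = 7/2)
a(P) = -6 + P**2
q(f, k) = -3 + f + 10*f*k (q(f, k) = -3 + (((-6 + 4**2)*f)*k + f) = -3 + (((-6 + 16)*f)*k + f) = -3 + ((10*f)*k + f) = -3 + (10*f*k + f) = -3 + (f + 10*f*k) = -3 + f + 10*f*k)
(10*q(j(2), 6))*(-7) = (10*(-3 + 7/2 + 10*(7/2)*6))*(-7) = (10*(-3 + 7/2 + 210))*(-7) = (10*(421/2))*(-7) = 2105*(-7) = -14735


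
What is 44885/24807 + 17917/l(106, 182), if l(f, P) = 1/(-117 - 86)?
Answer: -90226759972/24807 ≈ -3.6371e+6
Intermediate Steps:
l(f, P) = -1/203 (l(f, P) = 1/(-203) = -1/203)
44885/24807 + 17917/l(106, 182) = 44885/24807 + 17917/(-1/203) = 44885*(1/24807) + 17917*(-203) = 44885/24807 - 3637151 = -90226759972/24807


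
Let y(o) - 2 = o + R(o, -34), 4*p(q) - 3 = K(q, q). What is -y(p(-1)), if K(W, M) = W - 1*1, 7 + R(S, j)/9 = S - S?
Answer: 243/4 ≈ 60.750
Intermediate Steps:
R(S, j) = -63 (R(S, j) = -63 + 9*(S - S) = -63 + 9*0 = -63 + 0 = -63)
K(W, M) = -1 + W (K(W, M) = W - 1 = -1 + W)
p(q) = ½ + q/4 (p(q) = ¾ + (-1 + q)/4 = ¾ + (-¼ + q/4) = ½ + q/4)
y(o) = -61 + o (y(o) = 2 + (o - 63) = 2 + (-63 + o) = -61 + o)
-y(p(-1)) = -(-61 + (½ + (¼)*(-1))) = -(-61 + (½ - ¼)) = -(-61 + ¼) = -1*(-243/4) = 243/4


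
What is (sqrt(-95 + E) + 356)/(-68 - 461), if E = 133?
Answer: -356/529 - sqrt(38)/529 ≈ -0.68462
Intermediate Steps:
(sqrt(-95 + E) + 356)/(-68 - 461) = (sqrt(-95 + 133) + 356)/(-68 - 461) = (sqrt(38) + 356)/(-529) = (356 + sqrt(38))*(-1/529) = -356/529 - sqrt(38)/529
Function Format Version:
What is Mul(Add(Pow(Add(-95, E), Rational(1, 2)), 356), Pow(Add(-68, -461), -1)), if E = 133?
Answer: Add(Rational(-356, 529), Mul(Rational(-1, 529), Pow(38, Rational(1, 2)))) ≈ -0.68462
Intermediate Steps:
Mul(Add(Pow(Add(-95, E), Rational(1, 2)), 356), Pow(Add(-68, -461), -1)) = Mul(Add(Pow(Add(-95, 133), Rational(1, 2)), 356), Pow(Add(-68, -461), -1)) = Mul(Add(Pow(38, Rational(1, 2)), 356), Pow(-529, -1)) = Mul(Add(356, Pow(38, Rational(1, 2))), Rational(-1, 529)) = Add(Rational(-356, 529), Mul(Rational(-1, 529), Pow(38, Rational(1, 2))))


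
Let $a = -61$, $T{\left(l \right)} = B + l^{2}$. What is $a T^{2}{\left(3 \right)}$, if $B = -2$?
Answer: $-2989$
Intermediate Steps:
$T{\left(l \right)} = -2 + l^{2}$
$a T^{2}{\left(3 \right)} = - 61 \left(-2 + 3^{2}\right)^{2} = - 61 \left(-2 + 9\right)^{2} = - 61 \cdot 7^{2} = \left(-61\right) 49 = -2989$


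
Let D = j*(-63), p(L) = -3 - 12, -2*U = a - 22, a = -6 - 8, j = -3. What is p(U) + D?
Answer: 174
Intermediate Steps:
a = -14
U = 18 (U = -(-14 - 22)/2 = -1/2*(-36) = 18)
p(L) = -15
D = 189 (D = -3*(-63) = 189)
p(U) + D = -15 + 189 = 174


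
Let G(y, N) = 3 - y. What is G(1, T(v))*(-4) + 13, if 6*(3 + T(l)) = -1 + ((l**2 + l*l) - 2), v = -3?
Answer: 5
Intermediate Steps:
T(l) = -7/2 + l**2/3 (T(l) = -3 + (-1 + ((l**2 + l*l) - 2))/6 = -3 + (-1 + ((l**2 + l**2) - 2))/6 = -3 + (-1 + (2*l**2 - 2))/6 = -3 + (-1 + (-2 + 2*l**2))/6 = -3 + (-3 + 2*l**2)/6 = -3 + (-1/2 + l**2/3) = -7/2 + l**2/3)
G(1, T(v))*(-4) + 13 = (3 - 1*1)*(-4) + 13 = (3 - 1)*(-4) + 13 = 2*(-4) + 13 = -8 + 13 = 5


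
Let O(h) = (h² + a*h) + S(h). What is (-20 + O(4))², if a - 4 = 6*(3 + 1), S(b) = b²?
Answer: 15376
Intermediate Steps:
a = 28 (a = 4 + 6*(3 + 1) = 4 + 6*4 = 4 + 24 = 28)
O(h) = 2*h² + 28*h (O(h) = (h² + 28*h) + h² = 2*h² + 28*h)
(-20 + O(4))² = (-20 + 2*4*(14 + 4))² = (-20 + 2*4*18)² = (-20 + 144)² = 124² = 15376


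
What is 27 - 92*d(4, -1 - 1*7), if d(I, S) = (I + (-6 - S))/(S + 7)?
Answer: 579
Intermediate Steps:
d(I, S) = (-6 + I - S)/(7 + S)
27 - 92*d(4, -1 - 1*7) = 27 - 92*(-6 + 4 - (-1 - 1*7))/(7 + (-1 - 1*7)) = 27 - 92*(-6 + 4 - (-1 - 7))/(7 + (-1 - 7)) = 27 - 92*(-6 + 4 - 1*(-8))/(7 - 8) = 27 - 92*(-6 + 4 + 8)/(-1) = 27 - (-92)*6 = 27 - 92*(-6) = 27 + 552 = 579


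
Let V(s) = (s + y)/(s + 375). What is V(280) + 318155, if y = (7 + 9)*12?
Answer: 208391997/655 ≈ 3.1816e+5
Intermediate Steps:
y = 192 (y = 16*12 = 192)
V(s) = (192 + s)/(375 + s) (V(s) = (s + 192)/(s + 375) = (192 + s)/(375 + s))
V(280) + 318155 = (192 + 280)/(375 + 280) + 318155 = 472/655 + 318155 = 208391997/655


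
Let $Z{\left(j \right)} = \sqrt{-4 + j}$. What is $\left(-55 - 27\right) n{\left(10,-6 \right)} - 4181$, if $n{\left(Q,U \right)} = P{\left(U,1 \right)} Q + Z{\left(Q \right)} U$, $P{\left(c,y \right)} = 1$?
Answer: $-5001 + 492 \sqrt{6} \approx -3795.9$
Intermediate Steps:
$n{\left(Q,U \right)} = Q + U \sqrt{-4 + Q}$ ($n{\left(Q,U \right)} = 1 Q + \sqrt{-4 + Q} U = Q + U \sqrt{-4 + Q}$)
$\left(-55 - 27\right) n{\left(10,-6 \right)} - 4181 = \left(-55 - 27\right) \left(10 - 6 \sqrt{-4 + 10}\right) - 4181 = - 82 \left(10 - 6 \sqrt{6}\right) - 4181 = \left(-820 + 492 \sqrt{6}\right) - 4181 = -5001 + 492 \sqrt{6}$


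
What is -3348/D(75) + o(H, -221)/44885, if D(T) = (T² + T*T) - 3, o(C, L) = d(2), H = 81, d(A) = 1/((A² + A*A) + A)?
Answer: -500912851/1682738650 ≈ -0.29768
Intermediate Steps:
d(A) = 1/(A + 2*A²) (d(A) = 1/((A² + A²) + A) = 1/(2*A² + A) = 1/(A + 2*A²))
o(C, L) = ⅒ (o(C, L) = 1/(2*(1 + 2*2)) = 1/(2*(1 + 4)) = (½)/5 = (½)*(⅕) = ⅒)
D(T) = -3 + 2*T² (D(T) = (T² + T²) - 3 = 2*T² - 3 = -3 + 2*T²)
-3348/D(75) + o(H, -221)/44885 = -3348/(-3 + 2*75²) + (⅒)/44885 = -3348/(-3 + 2*5625) + (⅒)*(1/44885) = -3348/(-3 + 11250) + 1/448850 = -3348/11247 + 1/448850 = -3348*1/11247 + 1/448850 = -1116/3749 + 1/448850 = -500912851/1682738650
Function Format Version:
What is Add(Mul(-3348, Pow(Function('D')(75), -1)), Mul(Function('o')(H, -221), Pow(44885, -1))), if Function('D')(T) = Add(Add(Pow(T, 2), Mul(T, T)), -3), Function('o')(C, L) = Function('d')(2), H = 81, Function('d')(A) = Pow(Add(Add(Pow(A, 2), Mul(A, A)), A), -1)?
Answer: Rational(-500912851, 1682738650) ≈ -0.29768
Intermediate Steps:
Function('d')(A) = Pow(Add(A, Mul(2, Pow(A, 2))), -1) (Function('d')(A) = Pow(Add(Add(Pow(A, 2), Pow(A, 2)), A), -1) = Pow(Add(Mul(2, Pow(A, 2)), A), -1) = Pow(Add(A, Mul(2, Pow(A, 2))), -1))
Function('o')(C, L) = Rational(1, 10) (Function('o')(C, L) = Mul(Pow(2, -1), Pow(Add(1, Mul(2, 2)), -1)) = Mul(Rational(1, 2), Pow(Add(1, 4), -1)) = Mul(Rational(1, 2), Pow(5, -1)) = Mul(Rational(1, 2), Rational(1, 5)) = Rational(1, 10))
Function('D')(T) = Add(-3, Mul(2, Pow(T, 2))) (Function('D')(T) = Add(Add(Pow(T, 2), Pow(T, 2)), -3) = Add(Mul(2, Pow(T, 2)), -3) = Add(-3, Mul(2, Pow(T, 2))))
Add(Mul(-3348, Pow(Function('D')(75), -1)), Mul(Function('o')(H, -221), Pow(44885, -1))) = Add(Mul(-3348, Pow(Add(-3, Mul(2, Pow(75, 2))), -1)), Mul(Rational(1, 10), Pow(44885, -1))) = Add(Mul(-3348, Pow(Add(-3, Mul(2, 5625)), -1)), Mul(Rational(1, 10), Rational(1, 44885))) = Add(Mul(-3348, Pow(Add(-3, 11250), -1)), Rational(1, 448850)) = Add(Mul(-3348, Pow(11247, -1)), Rational(1, 448850)) = Add(Mul(-3348, Rational(1, 11247)), Rational(1, 448850)) = Add(Rational(-1116, 3749), Rational(1, 448850)) = Rational(-500912851, 1682738650)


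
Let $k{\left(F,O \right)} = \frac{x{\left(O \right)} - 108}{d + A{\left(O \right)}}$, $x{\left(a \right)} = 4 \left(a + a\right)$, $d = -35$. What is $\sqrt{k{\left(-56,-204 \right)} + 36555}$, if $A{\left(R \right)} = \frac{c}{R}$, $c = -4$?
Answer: $\frac{\sqrt{7281268890}}{446} \approx 191.32$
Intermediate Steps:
$x{\left(a \right)} = 8 a$ ($x{\left(a \right)} = 4 \cdot 2 a = 8 a$)
$A{\left(R \right)} = - \frac{4}{R}$
$k{\left(F,O \right)} = \frac{-108 + 8 O}{-35 - \frac{4}{O}}$ ($k{\left(F,O \right)} = \frac{8 O - 108}{-35 - \frac{4}{O}} = \frac{-108 + 8 O}{-35 - \frac{4}{O}}$)
$\sqrt{k{\left(-56,-204 \right)} + 36555} = \sqrt{4 \left(-204\right) \frac{1}{4 + 35 \left(-204\right)} \left(27 - -408\right) + 36555} = \sqrt{4 \left(-204\right) \frac{1}{4 - 7140} \left(27 + 408\right) + 36555} = \sqrt{4 \left(-204\right) \frac{1}{-7136} \cdot 435 + 36555} = \sqrt{4 \left(-204\right) \left(- \frac{1}{7136}\right) 435 + 36555} = \sqrt{\frac{22185}{446} + 36555} = \sqrt{\frac{16325715}{446}} = \frac{\sqrt{7281268890}}{446}$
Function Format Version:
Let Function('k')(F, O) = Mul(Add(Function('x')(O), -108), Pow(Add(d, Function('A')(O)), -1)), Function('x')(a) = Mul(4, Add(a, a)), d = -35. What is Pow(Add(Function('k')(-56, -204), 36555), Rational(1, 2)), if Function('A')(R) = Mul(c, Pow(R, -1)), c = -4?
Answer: Mul(Rational(1, 446), Pow(7281268890, Rational(1, 2))) ≈ 191.32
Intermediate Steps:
Function('x')(a) = Mul(8, a) (Function('x')(a) = Mul(4, Mul(2, a)) = Mul(8, a))
Function('A')(R) = Mul(-4, Pow(R, -1))
Function('k')(F, O) = Mul(Pow(Add(-35, Mul(-4, Pow(O, -1))), -1), Add(-108, Mul(8, O))) (Function('k')(F, O) = Mul(Add(Mul(8, O), -108), Pow(Add(-35, Mul(-4, Pow(O, -1))), -1)) = Mul(Add(-108, Mul(8, O)), Pow(Add(-35, Mul(-4, Pow(O, -1))), -1)) = Mul(Pow(Add(-35, Mul(-4, Pow(O, -1))), -1), Add(-108, Mul(8, O))))
Pow(Add(Function('k')(-56, -204), 36555), Rational(1, 2)) = Pow(Add(Mul(4, -204, Pow(Add(4, Mul(35, -204)), -1), Add(27, Mul(-2, -204))), 36555), Rational(1, 2)) = Pow(Add(Mul(4, -204, Pow(Add(4, -7140), -1), Add(27, 408)), 36555), Rational(1, 2)) = Pow(Add(Mul(4, -204, Pow(-7136, -1), 435), 36555), Rational(1, 2)) = Pow(Add(Mul(4, -204, Rational(-1, 7136), 435), 36555), Rational(1, 2)) = Pow(Add(Rational(22185, 446), 36555), Rational(1, 2)) = Pow(Rational(16325715, 446), Rational(1, 2)) = Mul(Rational(1, 446), Pow(7281268890, Rational(1, 2)))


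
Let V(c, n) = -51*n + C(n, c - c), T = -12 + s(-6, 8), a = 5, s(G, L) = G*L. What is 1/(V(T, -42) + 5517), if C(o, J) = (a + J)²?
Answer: 1/7684 ≈ 0.00013014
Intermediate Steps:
C(o, J) = (5 + J)²
T = -60 (T = -12 - 6*8 = -12 - 48 = -60)
V(c, n) = 25 - 51*n (V(c, n) = -51*n + (5 + (c - c))² = -51*n + (5 + 0)² = -51*n + 5² = -51*n + 25 = 25 - 51*n)
1/(V(T, -42) + 5517) = 1/((25 - 51*(-42)) + 5517) = 1/((25 + 2142) + 5517) = 1/(2167 + 5517) = 1/7684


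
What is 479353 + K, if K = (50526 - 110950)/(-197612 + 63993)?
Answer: 64050728931/133619 ≈ 4.7935e+5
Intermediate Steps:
K = 60424/133619 (K = -60424/(-133619) = -60424*(-1/133619) = 60424/133619 ≈ 0.45221)
479353 + K = 479353 + 60424/133619 = 64050728931/133619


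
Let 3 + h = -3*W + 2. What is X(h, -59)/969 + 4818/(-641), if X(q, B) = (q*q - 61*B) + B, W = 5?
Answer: -2235406/621129 ≈ -3.5989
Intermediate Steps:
h = -16 (h = -3 + (-3*5 + 2) = -3 + (-15 + 2) = -3 - 13 = -16)
X(q, B) = q² - 60*B (X(q, B) = (q² - 61*B) + B = q² - 60*B)
X(h, -59)/969 + 4818/(-641) = ((-16)² - 60*(-59))/969 + 4818/(-641) = (256 + 3540)*(1/969) + 4818*(-1/641) = 3796*(1/969) - 4818/641 = 3796/969 - 4818/641 = -2235406/621129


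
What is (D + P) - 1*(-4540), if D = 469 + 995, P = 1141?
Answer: 7145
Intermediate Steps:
D = 1464
(D + P) - 1*(-4540) = (1464 + 1141) - 1*(-4540) = 2605 + 4540 = 7145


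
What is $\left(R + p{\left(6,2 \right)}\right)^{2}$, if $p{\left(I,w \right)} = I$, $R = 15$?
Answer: $441$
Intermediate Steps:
$\left(R + p{\left(6,2 \right)}\right)^{2} = \left(15 + 6\right)^{2} = 21^{2} = 441$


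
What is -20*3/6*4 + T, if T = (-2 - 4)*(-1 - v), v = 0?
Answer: -34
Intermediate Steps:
T = 6 (T = (-2 - 4)*(-1 - 1*0) = -6*(-1 + 0) = -6*(-1) = 6)
-20*3/6*4 + T = -20*3/6*4 + 6 = -20*3*(⅙)*4 + 6 = -10*4 + 6 = -20*2 + 6 = -40 + 6 = -34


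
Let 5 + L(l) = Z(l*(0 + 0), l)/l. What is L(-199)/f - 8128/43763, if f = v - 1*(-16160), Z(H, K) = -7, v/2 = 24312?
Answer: -26207385973/141048324052 ≈ -0.18580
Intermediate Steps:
v = 48624 (v = 2*24312 = 48624)
f = 64784 (f = 48624 - 1*(-16160) = 48624 + 16160 = 64784)
L(l) = -5 - 7/l
L(-199)/f - 8128/43763 = (-5 - 7/(-199))/64784 - 8128/43763 = (-5 - 7*(-1/199))*(1/64784) - 8128*1/43763 = (-5 + 7/199)*(1/64784) - 8128/43763 = -988/199*1/64784 - 8128/43763 = -247/3223004 - 8128/43763 = -26207385973/141048324052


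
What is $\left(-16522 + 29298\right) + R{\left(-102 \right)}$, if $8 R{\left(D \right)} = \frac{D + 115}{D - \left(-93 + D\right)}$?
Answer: $\frac{9505357}{744} \approx 12776.0$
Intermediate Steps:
$R{\left(D \right)} = \frac{115}{744} + \frac{D}{744}$ ($R{\left(D \right)} = \frac{\left(D + 115\right) \frac{1}{D - \left(-93 + D\right)}}{8} = \frac{\left(115 + D\right) \frac{1}{93}}{8} = \frac{\frac{115}{93} + \frac{D}{93}}{8} = \frac{115}{744} + \frac{D}{744}$)
$\left(-16522 + 29298\right) + R{\left(-102 \right)} = \left(-16522 + 29298\right) + \left(\frac{115}{744} + \frac{1}{744} \left(-102\right)\right) = 12776 + \left(\frac{115}{744} - \frac{17}{124}\right) = 12776 + \frac{13}{744} = \frac{9505357}{744}$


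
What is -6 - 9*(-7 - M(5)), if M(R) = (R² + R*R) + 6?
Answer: 561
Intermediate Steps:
M(R) = 6 + 2*R² (M(R) = (R² + R²) + 6 = 2*R² + 6 = 6 + 2*R²)
-6 - 9*(-7 - M(5)) = -6 - 9*(-7 - (6 + 2*5²)) = -6 - 9*(-7 - (6 + 2*25)) = -6 - 9*(-7 - (6 + 50)) = -6 - 9*(-7 - 1*56) = -6 - 9*(-7 - 56) = -6 - 9*(-63) = -6 + 567 = 561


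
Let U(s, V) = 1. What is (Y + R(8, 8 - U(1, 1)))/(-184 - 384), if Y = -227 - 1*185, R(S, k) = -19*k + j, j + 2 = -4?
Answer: 551/568 ≈ 0.97007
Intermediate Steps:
j = -6 (j = -2 - 4 = -6)
R(S, k) = -6 - 19*k (R(S, k) = -19*k - 6 = -6 - 19*k)
Y = -412 (Y = -227 - 185 = -412)
(Y + R(8, 8 - U(1, 1)))/(-184 - 384) = (-412 + (-6 - 19*(8 - 1*1)))/(-184 - 384) = (-412 + (-6 - 19*(8 - 1)))/(-568) = (-412 + (-6 - 19*7))*(-1/568) = (-412 + (-6 - 133))*(-1/568) = (-412 - 139)*(-1/568) = -551*(-1/568) = 551/568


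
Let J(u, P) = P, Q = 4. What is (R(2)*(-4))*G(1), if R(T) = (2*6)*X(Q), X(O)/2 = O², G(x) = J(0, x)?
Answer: -1536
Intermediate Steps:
G(x) = x
X(O) = 2*O²
R(T) = 384 (R(T) = (2*6)*(2*4²) = 12*(2*16) = 12*32 = 384)
(R(2)*(-4))*G(1) = (384*(-4))*1 = -1536*1 = -1536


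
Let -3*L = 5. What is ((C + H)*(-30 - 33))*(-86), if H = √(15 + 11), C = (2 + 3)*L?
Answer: -45150 + 5418*√26 ≈ -17524.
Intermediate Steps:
L = -5/3 (L = -⅓*5 = -5/3 ≈ -1.6667)
C = -25/3 (C = (2 + 3)*(-5/3) = 5*(-5/3) = -25/3 ≈ -8.3333)
H = √26 ≈ 5.0990
((C + H)*(-30 - 33))*(-86) = ((-25/3 + √26)*(-30 - 33))*(-86) = ((-25/3 + √26)*(-63))*(-86) = (525 - 63*√26)*(-86) = -45150 + 5418*√26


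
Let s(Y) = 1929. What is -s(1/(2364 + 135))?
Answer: -1929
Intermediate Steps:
-s(1/(2364 + 135)) = -1*1929 = -1929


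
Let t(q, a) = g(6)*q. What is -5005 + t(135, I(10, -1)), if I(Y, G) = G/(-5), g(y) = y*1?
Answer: -4195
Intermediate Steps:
g(y) = y
I(Y, G) = -G/5 (I(Y, G) = G*(-⅕) = -G/5)
t(q, a) = 6*q
-5005 + t(135, I(10, -1)) = -5005 + 6*135 = -5005 + 810 = -4195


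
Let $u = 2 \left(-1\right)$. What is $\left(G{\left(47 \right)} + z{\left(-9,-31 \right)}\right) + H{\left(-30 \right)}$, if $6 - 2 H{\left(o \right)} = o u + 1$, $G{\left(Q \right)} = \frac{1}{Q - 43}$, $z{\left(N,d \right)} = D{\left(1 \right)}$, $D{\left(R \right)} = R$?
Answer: $- \frac{105}{4} \approx -26.25$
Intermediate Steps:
$u = -2$
$z{\left(N,d \right)} = 1$
$G{\left(Q \right)} = \frac{1}{-43 + Q}$
$H{\left(o \right)} = \frac{5}{2} + o$ ($H{\left(o \right)} = 3 - \frac{o \left(-2\right) + 1}{2} = 3 - \frac{- 2 o + 1}{2} = 3 - \frac{1 - 2 o}{2} = 3 + \left(- \frac{1}{2} + o\right) = \frac{5}{2} + o$)
$\left(G{\left(47 \right)} + z{\left(-9,-31 \right)}\right) + H{\left(-30 \right)} = \left(\frac{1}{-43 + 47} + 1\right) + \left(\frac{5}{2} - 30\right) = \left(\frac{1}{4} + 1\right) - \frac{55}{2} = \frac{5}{4} - \frac{55}{2} = - \frac{105}{4}$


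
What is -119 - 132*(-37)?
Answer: 4765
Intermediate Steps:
-119 - 132*(-37) = -119 + 4884 = 4765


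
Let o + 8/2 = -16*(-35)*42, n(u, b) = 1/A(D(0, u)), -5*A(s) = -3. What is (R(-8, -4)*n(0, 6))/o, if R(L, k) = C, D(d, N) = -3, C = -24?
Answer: -10/5879 ≈ -0.0017010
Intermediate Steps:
A(s) = ⅗ (A(s) = -⅕*(-3) = ⅗)
R(L, k) = -24
n(u, b) = 5/3 (n(u, b) = 1/(⅗) = 5/3)
o = 23516 (o = -4 - 16*(-35)*42 = -4 + 560*42 = -4 + 23520 = 23516)
(R(-8, -4)*n(0, 6))/o = -24*5/3/23516 = -40*1/23516 = -10/5879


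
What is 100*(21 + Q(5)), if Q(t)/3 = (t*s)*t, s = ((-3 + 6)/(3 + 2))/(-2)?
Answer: -150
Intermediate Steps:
s = -3/10 (s = (3/5)*(-1/2) = -3/10 ≈ -0.30000)
Q(t) = -9*t**2/10 (Q(t) = 3*((t*(-3/10))*t) = 3*((-3*t/10)*t) = 3*(-3*t**2/10) = -9*t**2/10)
100*(21 + Q(5)) = 100*(21 - 9/10*5**2) = 100*(21 - 9/10*25) = 100*(21 - 45/2) = 100*(-3/2) = -150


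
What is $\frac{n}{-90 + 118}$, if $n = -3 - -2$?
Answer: $- \frac{1}{28} \approx -0.035714$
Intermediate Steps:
$n = -1$ ($n = -3 + 2 = -1$)
$\frac{n}{-90 + 118} = \frac{1}{-90 + 118} \left(-1\right) = \frac{1}{28} \left(-1\right) = - \frac{1}{28}$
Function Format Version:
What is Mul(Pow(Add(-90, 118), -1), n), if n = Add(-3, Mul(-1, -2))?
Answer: Rational(-1, 28) ≈ -0.035714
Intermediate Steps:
n = -1 (n = Add(-3, 2) = -1)
Mul(Pow(Add(-90, 118), -1), n) = Mul(Pow(Add(-90, 118), -1), -1) = Mul(Pow(28, -1), -1) = Mul(Rational(1, 28), -1) = Rational(-1, 28)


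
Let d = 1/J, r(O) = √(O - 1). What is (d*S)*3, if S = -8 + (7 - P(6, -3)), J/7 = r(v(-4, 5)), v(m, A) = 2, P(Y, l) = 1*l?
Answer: 6/7 ≈ 0.85714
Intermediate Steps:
P(Y, l) = l
r(O) = √(-1 + O)
J = 7 (J = 7*√(-1 + 2) = 7*√1 = 7*1 = 7)
d = ⅐ (d = 1/7 = ⅐ ≈ 0.14286)
S = 2 (S = -8 + (7 - 1*(-3)) = -8 + (7 + 3) = -8 + 10 = 2)
(d*S)*3 = ((⅐)*2)*3 = (2/7)*3 = 6/7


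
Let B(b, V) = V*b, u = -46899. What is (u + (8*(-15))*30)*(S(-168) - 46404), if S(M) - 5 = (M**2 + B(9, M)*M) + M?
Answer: -11901250827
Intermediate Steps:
S(M) = 5 + M + 10*M**2 (S(M) = 5 + ((M**2 + (M*9)*M) + M) = 5 + ((M**2 + (9*M)*M) + M) = 5 + ((M**2 + 9*M**2) + M) = 5 + (10*M**2 + M) = 5 + (M + 10*M**2) = 5 + M + 10*M**2)
(u + (8*(-15))*30)*(S(-168) - 46404) = (-46899 + (8*(-15))*30)*((5 - 168 + 10*(-168)**2) - 46404) = (-46899 - 120*30)*((5 - 168 + 10*28224) - 46404) = (-46899 - 3600)*((5 - 168 + 282240) - 46404) = -50499*(282077 - 46404) = -50499*235673 = -11901250827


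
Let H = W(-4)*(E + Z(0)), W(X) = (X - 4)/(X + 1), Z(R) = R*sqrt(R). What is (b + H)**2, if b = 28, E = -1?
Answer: 5776/9 ≈ 641.78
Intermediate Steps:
Z(R) = R**(3/2)
W(X) = (-4 + X)/(1 + X)
H = -8/3 (H = ((-4 - 4)/(1 - 4))*(-1 + 0**(3/2)) = (-8/(-3))*(-1 + 0) = -1/3*(-8)*(-1) = (8/3)*(-1) = -8/3 ≈ -2.6667)
(b + H)**2 = (28 - 8/3)**2 = (76/3)**2 = 5776/9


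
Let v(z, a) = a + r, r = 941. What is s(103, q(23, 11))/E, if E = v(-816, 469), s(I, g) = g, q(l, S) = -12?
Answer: -2/235 ≈ -0.0085106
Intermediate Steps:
v(z, a) = 941 + a (v(z, a) = a + 941 = 941 + a)
E = 1410 (E = 941 + 469 = 1410)
s(103, q(23, 11))/E = -12/1410 = -12*1/1410 = -2/235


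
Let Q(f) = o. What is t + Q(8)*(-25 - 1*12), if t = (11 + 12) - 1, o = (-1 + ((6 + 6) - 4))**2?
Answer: -1791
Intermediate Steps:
o = 49 (o = (-1 + (12 - 4))**2 = (-1 + 8)**2 = 7**2 = 49)
Q(f) = 49
t = 22 (t = 23 - 1 = 22)
t + Q(8)*(-25 - 1*12) = 22 + 49*(-25 - 1*12) = 22 + 49*(-25 - 12) = 22 + 49*(-37) = 22 - 1813 = -1791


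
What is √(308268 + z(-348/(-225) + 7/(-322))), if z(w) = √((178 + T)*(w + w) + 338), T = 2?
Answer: √(4076844300 + 115*√11730230)/115 ≈ 555.25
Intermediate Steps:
z(w) = √(338 + 360*w) (z(w) = √((178 + 2)*(w + w) + 338) = √(180*(2*w) + 338) = √(360*w + 338) = √(338 + 360*w))
√(308268 + z(-348/(-225) + 7/(-322))) = √(308268 + √(338 + 360*(-348/(-225) + 7/(-322)))) = √(308268 + √(338 + 360*(-348*(-1/225) + 7*(-1/322)))) = √(308268 + √(338 + 360*(116/75 - 1/46))) = √(308268 + √(338 + 360*(5261/3450))) = √(308268 + √(338 + 63132/115)) = √(308268 + √(102002/115)) = √(308268 + √11730230/115)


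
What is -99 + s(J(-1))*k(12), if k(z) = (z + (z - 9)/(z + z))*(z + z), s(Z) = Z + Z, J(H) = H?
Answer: -681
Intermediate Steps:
s(Z) = 2*Z
k(z) = 2*z*(z + (-9 + z)/(2*z)) (k(z) = (z + (-9 + z)/((2*z)))*(2*z) = (z + (-9 + z)*(1/(2*z)))*(2*z) = (z + (-9 + z)/(2*z))*(2*z) = 2*z*(z + (-9 + z)/(2*z)))
-99 + s(J(-1))*k(12) = -99 + (2*(-1))*(-9 + 12 + 2*12²) = -99 - 2*(-9 + 12 + 2*144) = -99 - 2*(-9 + 12 + 288) = -99 - 2*291 = -99 - 582 = -681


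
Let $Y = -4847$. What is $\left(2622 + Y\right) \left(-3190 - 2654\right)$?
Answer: $13002900$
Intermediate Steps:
$\left(2622 + Y\right) \left(-3190 - 2654\right) = \left(2622 - 4847\right) \left(-3190 - 2654\right) = \left(-2225\right) \left(-5844\right) = 13002900$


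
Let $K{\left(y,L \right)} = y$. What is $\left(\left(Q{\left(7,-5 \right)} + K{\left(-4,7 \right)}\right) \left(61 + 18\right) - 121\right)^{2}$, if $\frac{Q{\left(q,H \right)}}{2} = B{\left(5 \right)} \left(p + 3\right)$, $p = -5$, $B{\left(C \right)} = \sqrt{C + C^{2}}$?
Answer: $3186649 + 276184 \sqrt{30} \approx 4.6994 \cdot 10^{6}$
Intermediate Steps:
$Q{\left(q,H \right)} = - 4 \sqrt{30}$ ($Q{\left(q,H \right)} = 2 \sqrt{5 \left(1 + 5\right)} \left(-5 + 3\right) = 2 \sqrt{5 \cdot 6} \left(-2\right) = 2 \sqrt{30} \left(-2\right) = 2 \left(- 2 \sqrt{30}\right) = - 4 \sqrt{30}$)
$\left(\left(Q{\left(7,-5 \right)} + K{\left(-4,7 \right)}\right) \left(61 + 18\right) - 121\right)^{2} = \left(\left(- 4 \sqrt{30} - 4\right) \left(61 + 18\right) - 121\right)^{2} = \left(\left(-4 - 4 \sqrt{30}\right) 79 - 121\right)^{2} = \left(\left(-316 - 316 \sqrt{30}\right) - 121\right)^{2} = \left(-437 - 316 \sqrt{30}\right)^{2}$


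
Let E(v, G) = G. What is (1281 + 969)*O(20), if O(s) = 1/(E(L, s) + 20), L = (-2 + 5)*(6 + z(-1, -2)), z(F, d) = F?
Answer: 225/4 ≈ 56.250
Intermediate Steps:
L = 15 (L = (-2 + 5)*(6 - 1) = 3*5 = 15)
O(s) = 1/(20 + s) (O(s) = 1/(s + 20) = 1/(20 + s))
(1281 + 969)*O(20) = (1281 + 969)/(20 + 20) = 2250/40 = 2250*(1/40) = 225/4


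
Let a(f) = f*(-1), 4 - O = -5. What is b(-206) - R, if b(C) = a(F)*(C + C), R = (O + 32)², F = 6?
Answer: 791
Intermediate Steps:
O = 9 (O = 4 - 1*(-5) = 4 + 5 = 9)
a(f) = -f
R = 1681 (R = (9 + 32)² = 41² = 1681)
b(C) = -12*C (b(C) = (-1*6)*(C + C) = -12*C)
b(-206) - R = -12*(-206) - 1*1681 = 2472 - 1681 = 791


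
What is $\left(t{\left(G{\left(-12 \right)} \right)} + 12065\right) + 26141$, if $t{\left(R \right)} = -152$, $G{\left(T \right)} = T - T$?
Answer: $38054$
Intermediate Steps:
$G{\left(T \right)} = 0$
$\left(t{\left(G{\left(-12 \right)} \right)} + 12065\right) + 26141 = \left(-152 + 12065\right) + 26141 = 11913 + 26141 = 38054$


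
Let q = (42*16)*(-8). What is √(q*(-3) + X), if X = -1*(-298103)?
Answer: √314231 ≈ 560.56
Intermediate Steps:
q = -5376 (q = 672*(-8) = -5376)
X = 298103
√(q*(-3) + X) = √(-5376*(-3) + 298103) = √(16128 + 298103) = √314231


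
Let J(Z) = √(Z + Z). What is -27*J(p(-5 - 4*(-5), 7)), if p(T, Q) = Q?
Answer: -27*√14 ≈ -101.02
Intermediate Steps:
J(Z) = √2*√Z (J(Z) = √(2*Z) = √2*√Z)
-27*J(p(-5 - 4*(-5), 7)) = -27*√2*√7 = -27*√14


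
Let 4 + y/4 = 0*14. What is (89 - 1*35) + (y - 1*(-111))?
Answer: 149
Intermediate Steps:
y = -16 (y = -16 + 4*(0*14) = -16 + 4*0 = -16 + 0 = -16)
(89 - 1*35) + (y - 1*(-111)) = (89 - 1*35) + (-16 - 1*(-111)) = (89 - 35) + (-16 + 111) = 54 + 95 = 149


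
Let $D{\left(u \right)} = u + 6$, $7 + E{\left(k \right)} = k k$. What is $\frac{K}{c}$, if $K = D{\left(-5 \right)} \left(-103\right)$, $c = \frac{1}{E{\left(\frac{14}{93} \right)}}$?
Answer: $\frac{6215741}{8649} \approx 718.67$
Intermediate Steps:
$E{\left(k \right)} = -7 + k^{2}$ ($E{\left(k \right)} = -7 + k k = -7 + k^{2}$)
$D{\left(u \right)} = 6 + u$
$c = - \frac{8649}{60347}$ ($c = \frac{1}{-7 + \left(\frac{14}{93}\right)^{2}} = \frac{1}{-7 + \frac{196}{8649}} = \frac{1}{- \frac{60347}{8649}} = - \frac{8649}{60347} \approx -0.14332$)
$K = -103$ ($K = \left(6 - 5\right) \left(-103\right) = 1 \left(-103\right) = -103$)
$\frac{K}{c} = - \frac{103}{- \frac{8649}{60347}} = \left(-103\right) \left(- \frac{60347}{8649}\right) = \frac{6215741}{8649}$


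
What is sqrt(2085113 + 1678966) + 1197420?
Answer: 1197420 + 3*sqrt(418231) ≈ 1.1994e+6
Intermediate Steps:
sqrt(2085113 + 1678966) + 1197420 = sqrt(3764079) + 1197420 = 3*sqrt(418231) + 1197420 = 1197420 + 3*sqrt(418231)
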